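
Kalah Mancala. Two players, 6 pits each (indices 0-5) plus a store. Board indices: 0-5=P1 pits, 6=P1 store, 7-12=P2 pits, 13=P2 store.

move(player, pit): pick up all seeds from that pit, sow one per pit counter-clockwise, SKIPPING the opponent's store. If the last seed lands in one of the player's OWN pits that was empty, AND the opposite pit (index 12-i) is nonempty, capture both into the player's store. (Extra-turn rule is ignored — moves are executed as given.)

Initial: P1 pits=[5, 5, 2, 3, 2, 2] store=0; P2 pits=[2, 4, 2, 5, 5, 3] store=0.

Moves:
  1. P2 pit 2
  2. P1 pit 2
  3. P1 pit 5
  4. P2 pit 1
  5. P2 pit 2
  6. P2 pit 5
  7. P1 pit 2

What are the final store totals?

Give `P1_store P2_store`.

Move 1: P2 pit2 -> P1=[5,5,2,3,2,2](0) P2=[2,4,0,6,6,3](0)
Move 2: P1 pit2 -> P1=[5,5,0,4,3,2](0) P2=[2,4,0,6,6,3](0)
Move 3: P1 pit5 -> P1=[5,5,0,4,3,0](1) P2=[3,4,0,6,6,3](0)
Move 4: P2 pit1 -> P1=[5,5,0,4,3,0](1) P2=[3,0,1,7,7,4](0)
Move 5: P2 pit2 -> P1=[5,5,0,4,3,0](1) P2=[3,0,0,8,7,4](0)
Move 6: P2 pit5 -> P1=[6,6,1,4,3,0](1) P2=[3,0,0,8,7,0](1)
Move 7: P1 pit2 -> P1=[6,6,0,5,3,0](1) P2=[3,0,0,8,7,0](1)

Answer: 1 1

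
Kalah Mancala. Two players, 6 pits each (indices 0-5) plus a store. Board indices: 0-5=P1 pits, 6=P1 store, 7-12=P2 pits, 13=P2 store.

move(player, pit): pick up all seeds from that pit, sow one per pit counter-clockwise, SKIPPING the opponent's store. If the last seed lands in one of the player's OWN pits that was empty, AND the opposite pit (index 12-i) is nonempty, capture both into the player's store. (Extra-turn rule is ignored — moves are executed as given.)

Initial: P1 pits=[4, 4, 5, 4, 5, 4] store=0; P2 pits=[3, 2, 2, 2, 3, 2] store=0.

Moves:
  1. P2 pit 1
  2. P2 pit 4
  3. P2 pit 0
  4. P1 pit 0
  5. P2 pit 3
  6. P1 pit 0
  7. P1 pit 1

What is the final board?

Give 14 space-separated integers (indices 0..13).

Move 1: P2 pit1 -> P1=[4,4,5,4,5,4](0) P2=[3,0,3,3,3,2](0)
Move 2: P2 pit4 -> P1=[5,4,5,4,5,4](0) P2=[3,0,3,3,0,3](1)
Move 3: P2 pit0 -> P1=[5,4,5,4,5,4](0) P2=[0,1,4,4,0,3](1)
Move 4: P1 pit0 -> P1=[0,5,6,5,6,5](0) P2=[0,1,4,4,0,3](1)
Move 5: P2 pit3 -> P1=[1,5,6,5,6,5](0) P2=[0,1,4,0,1,4](2)
Move 6: P1 pit0 -> P1=[0,6,6,5,6,5](0) P2=[0,1,4,0,1,4](2)
Move 7: P1 pit1 -> P1=[0,0,7,6,7,6](1) P2=[1,1,4,0,1,4](2)

Answer: 0 0 7 6 7 6 1 1 1 4 0 1 4 2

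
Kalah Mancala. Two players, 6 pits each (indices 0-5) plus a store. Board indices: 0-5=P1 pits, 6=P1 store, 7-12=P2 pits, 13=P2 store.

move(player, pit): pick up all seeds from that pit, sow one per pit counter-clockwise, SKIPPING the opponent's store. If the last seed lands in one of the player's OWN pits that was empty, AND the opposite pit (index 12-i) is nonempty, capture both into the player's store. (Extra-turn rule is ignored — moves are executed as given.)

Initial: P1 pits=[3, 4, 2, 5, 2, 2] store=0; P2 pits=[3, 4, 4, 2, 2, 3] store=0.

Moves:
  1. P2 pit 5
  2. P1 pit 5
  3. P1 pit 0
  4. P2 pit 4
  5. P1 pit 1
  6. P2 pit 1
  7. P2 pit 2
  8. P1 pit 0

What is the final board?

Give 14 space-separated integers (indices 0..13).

Answer: 0 0 4 7 4 1 5 5 0 0 4 0 3 3

Derivation:
Move 1: P2 pit5 -> P1=[4,5,2,5,2,2](0) P2=[3,4,4,2,2,0](1)
Move 2: P1 pit5 -> P1=[4,5,2,5,2,0](1) P2=[4,4,4,2,2,0](1)
Move 3: P1 pit0 -> P1=[0,6,3,6,3,0](1) P2=[4,4,4,2,2,0](1)
Move 4: P2 pit4 -> P1=[0,6,3,6,3,0](1) P2=[4,4,4,2,0,1](2)
Move 5: P1 pit1 -> P1=[0,0,4,7,4,1](2) P2=[5,4,4,2,0,1](2)
Move 6: P2 pit1 -> P1=[0,0,4,7,4,1](2) P2=[5,0,5,3,1,2](2)
Move 7: P2 pit2 -> P1=[1,0,4,7,4,1](2) P2=[5,0,0,4,2,3](3)
Move 8: P1 pit0 -> P1=[0,0,4,7,4,1](5) P2=[5,0,0,4,0,3](3)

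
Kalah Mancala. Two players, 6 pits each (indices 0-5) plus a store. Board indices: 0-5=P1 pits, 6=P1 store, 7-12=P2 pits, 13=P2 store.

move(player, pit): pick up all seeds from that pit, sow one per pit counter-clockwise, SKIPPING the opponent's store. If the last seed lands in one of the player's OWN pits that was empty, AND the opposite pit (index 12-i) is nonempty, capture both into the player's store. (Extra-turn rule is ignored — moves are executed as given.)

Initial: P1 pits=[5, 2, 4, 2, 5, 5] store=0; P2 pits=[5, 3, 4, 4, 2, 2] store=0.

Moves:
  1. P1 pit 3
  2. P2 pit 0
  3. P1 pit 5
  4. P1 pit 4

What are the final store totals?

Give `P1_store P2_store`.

Move 1: P1 pit3 -> P1=[5,2,4,0,6,6](0) P2=[5,3,4,4,2,2](0)
Move 2: P2 pit0 -> P1=[5,2,4,0,6,6](0) P2=[0,4,5,5,3,3](0)
Move 3: P1 pit5 -> P1=[5,2,4,0,6,0](1) P2=[1,5,6,6,4,3](0)
Move 4: P1 pit4 -> P1=[5,2,4,0,0,1](2) P2=[2,6,7,7,4,3](0)

Answer: 2 0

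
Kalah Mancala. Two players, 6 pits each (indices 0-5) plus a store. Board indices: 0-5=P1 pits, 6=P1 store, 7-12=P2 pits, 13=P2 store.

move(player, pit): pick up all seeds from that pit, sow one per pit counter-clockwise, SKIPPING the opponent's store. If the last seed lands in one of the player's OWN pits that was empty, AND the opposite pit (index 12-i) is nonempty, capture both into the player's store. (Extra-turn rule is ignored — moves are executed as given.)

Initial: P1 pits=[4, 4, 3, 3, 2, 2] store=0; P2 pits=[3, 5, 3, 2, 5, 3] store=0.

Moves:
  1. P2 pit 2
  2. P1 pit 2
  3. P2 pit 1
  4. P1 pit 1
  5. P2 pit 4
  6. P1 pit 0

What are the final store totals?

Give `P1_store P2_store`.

Answer: 0 2

Derivation:
Move 1: P2 pit2 -> P1=[4,4,3,3,2,2](0) P2=[3,5,0,3,6,4](0)
Move 2: P1 pit2 -> P1=[4,4,0,4,3,3](0) P2=[3,5,0,3,6,4](0)
Move 3: P2 pit1 -> P1=[4,4,0,4,3,3](0) P2=[3,0,1,4,7,5](1)
Move 4: P1 pit1 -> P1=[4,0,1,5,4,4](0) P2=[3,0,1,4,7,5](1)
Move 5: P2 pit4 -> P1=[5,1,2,6,5,4](0) P2=[3,0,1,4,0,6](2)
Move 6: P1 pit0 -> P1=[0,2,3,7,6,5](0) P2=[3,0,1,4,0,6](2)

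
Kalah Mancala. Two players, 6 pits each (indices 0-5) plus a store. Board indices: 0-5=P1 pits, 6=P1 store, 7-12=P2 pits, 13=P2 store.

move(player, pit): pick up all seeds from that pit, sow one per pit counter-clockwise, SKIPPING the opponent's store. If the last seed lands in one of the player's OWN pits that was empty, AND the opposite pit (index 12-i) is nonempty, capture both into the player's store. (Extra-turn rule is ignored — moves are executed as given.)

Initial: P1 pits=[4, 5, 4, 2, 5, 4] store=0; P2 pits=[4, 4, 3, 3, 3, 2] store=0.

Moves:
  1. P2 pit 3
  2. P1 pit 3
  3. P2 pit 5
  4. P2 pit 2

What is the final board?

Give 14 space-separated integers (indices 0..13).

Answer: 0 6 4 0 6 5 0 4 4 0 1 5 0 8

Derivation:
Move 1: P2 pit3 -> P1=[4,5,4,2,5,4](0) P2=[4,4,3,0,4,3](1)
Move 2: P1 pit3 -> P1=[4,5,4,0,6,5](0) P2=[4,4,3,0,4,3](1)
Move 3: P2 pit5 -> P1=[5,6,4,0,6,5](0) P2=[4,4,3,0,4,0](2)
Move 4: P2 pit2 -> P1=[0,6,4,0,6,5](0) P2=[4,4,0,1,5,0](8)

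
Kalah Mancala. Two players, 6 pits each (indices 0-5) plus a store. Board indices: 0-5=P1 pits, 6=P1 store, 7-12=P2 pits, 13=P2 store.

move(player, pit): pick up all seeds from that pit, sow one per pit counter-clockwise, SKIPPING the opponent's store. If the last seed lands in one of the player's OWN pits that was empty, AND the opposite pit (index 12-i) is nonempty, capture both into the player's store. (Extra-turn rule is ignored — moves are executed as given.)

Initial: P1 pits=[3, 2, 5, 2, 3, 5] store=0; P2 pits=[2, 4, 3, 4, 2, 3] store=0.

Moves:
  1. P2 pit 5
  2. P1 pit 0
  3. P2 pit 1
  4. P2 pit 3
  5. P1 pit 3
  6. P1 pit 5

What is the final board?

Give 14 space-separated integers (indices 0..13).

Move 1: P2 pit5 -> P1=[4,3,5,2,3,5](0) P2=[2,4,3,4,2,0](1)
Move 2: P1 pit0 -> P1=[0,4,6,3,4,5](0) P2=[2,4,3,4,2,0](1)
Move 3: P2 pit1 -> P1=[0,4,6,3,4,5](0) P2=[2,0,4,5,3,1](1)
Move 4: P2 pit3 -> P1=[1,5,6,3,4,5](0) P2=[2,0,4,0,4,2](2)
Move 5: P1 pit3 -> P1=[1,5,6,0,5,6](1) P2=[2,0,4,0,4,2](2)
Move 6: P1 pit5 -> P1=[1,5,6,0,5,0](2) P2=[3,1,5,1,5,2](2)

Answer: 1 5 6 0 5 0 2 3 1 5 1 5 2 2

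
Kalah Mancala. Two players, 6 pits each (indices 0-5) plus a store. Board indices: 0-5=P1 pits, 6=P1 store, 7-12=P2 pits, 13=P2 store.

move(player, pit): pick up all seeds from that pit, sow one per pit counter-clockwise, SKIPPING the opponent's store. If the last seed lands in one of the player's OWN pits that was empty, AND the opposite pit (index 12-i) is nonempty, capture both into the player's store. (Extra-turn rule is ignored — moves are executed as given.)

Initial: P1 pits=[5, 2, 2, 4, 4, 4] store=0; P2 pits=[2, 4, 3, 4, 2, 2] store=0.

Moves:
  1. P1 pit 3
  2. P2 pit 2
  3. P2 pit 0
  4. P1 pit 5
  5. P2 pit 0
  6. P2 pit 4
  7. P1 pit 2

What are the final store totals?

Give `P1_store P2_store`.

Answer: 2 1

Derivation:
Move 1: P1 pit3 -> P1=[5,2,2,0,5,5](1) P2=[3,4,3,4,2,2](0)
Move 2: P2 pit2 -> P1=[5,2,2,0,5,5](1) P2=[3,4,0,5,3,3](0)
Move 3: P2 pit0 -> P1=[5,2,2,0,5,5](1) P2=[0,5,1,6,3,3](0)
Move 4: P1 pit5 -> P1=[5,2,2,0,5,0](2) P2=[1,6,2,7,3,3](0)
Move 5: P2 pit0 -> P1=[5,2,2,0,5,0](2) P2=[0,7,2,7,3,3](0)
Move 6: P2 pit4 -> P1=[6,2,2,0,5,0](2) P2=[0,7,2,7,0,4](1)
Move 7: P1 pit2 -> P1=[6,2,0,1,6,0](2) P2=[0,7,2,7,0,4](1)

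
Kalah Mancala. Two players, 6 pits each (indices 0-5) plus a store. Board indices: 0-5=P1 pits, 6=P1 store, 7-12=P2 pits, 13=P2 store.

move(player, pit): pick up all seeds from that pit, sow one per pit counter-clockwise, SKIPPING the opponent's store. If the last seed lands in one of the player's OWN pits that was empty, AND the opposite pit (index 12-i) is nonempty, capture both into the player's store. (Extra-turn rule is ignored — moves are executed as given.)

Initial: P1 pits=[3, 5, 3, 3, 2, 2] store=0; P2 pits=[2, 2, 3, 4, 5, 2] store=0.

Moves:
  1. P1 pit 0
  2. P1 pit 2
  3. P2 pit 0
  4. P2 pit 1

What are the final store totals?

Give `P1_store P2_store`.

Move 1: P1 pit0 -> P1=[0,6,4,4,2,2](0) P2=[2,2,3,4,5,2](0)
Move 2: P1 pit2 -> P1=[0,6,0,5,3,3](1) P2=[2,2,3,4,5,2](0)
Move 3: P2 pit0 -> P1=[0,6,0,5,3,3](1) P2=[0,3,4,4,5,2](0)
Move 4: P2 pit1 -> P1=[0,6,0,5,3,3](1) P2=[0,0,5,5,6,2](0)

Answer: 1 0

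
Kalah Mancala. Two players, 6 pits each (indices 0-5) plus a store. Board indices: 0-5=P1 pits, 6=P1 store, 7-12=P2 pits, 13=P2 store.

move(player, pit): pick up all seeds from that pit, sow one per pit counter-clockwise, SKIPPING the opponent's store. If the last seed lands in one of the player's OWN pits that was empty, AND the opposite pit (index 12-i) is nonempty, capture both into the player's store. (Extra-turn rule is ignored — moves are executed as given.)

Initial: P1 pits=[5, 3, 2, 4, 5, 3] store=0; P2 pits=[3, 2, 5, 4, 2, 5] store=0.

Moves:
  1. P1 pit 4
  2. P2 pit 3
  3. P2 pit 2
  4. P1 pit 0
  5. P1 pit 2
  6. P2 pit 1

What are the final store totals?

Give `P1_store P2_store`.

Move 1: P1 pit4 -> P1=[5,3,2,4,0,4](1) P2=[4,3,6,4,2,5](0)
Move 2: P2 pit3 -> P1=[6,3,2,4,0,4](1) P2=[4,3,6,0,3,6](1)
Move 3: P2 pit2 -> P1=[7,4,2,4,0,4](1) P2=[4,3,0,1,4,7](2)
Move 4: P1 pit0 -> P1=[0,5,3,5,1,5](2) P2=[5,3,0,1,4,7](2)
Move 5: P1 pit2 -> P1=[0,5,0,6,2,6](2) P2=[5,3,0,1,4,7](2)
Move 6: P2 pit1 -> P1=[0,5,0,6,2,6](2) P2=[5,0,1,2,5,7](2)

Answer: 2 2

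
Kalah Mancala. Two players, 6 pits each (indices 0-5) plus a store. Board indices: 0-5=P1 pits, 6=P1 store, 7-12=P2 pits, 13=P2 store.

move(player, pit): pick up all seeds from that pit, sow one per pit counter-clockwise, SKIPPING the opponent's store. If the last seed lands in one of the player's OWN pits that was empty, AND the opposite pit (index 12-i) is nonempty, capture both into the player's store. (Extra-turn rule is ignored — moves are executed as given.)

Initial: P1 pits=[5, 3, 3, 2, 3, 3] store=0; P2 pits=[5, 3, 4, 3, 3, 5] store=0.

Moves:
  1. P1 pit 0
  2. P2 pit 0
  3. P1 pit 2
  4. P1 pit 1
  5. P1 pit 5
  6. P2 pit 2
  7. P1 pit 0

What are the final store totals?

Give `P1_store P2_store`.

Answer: 2 1

Derivation:
Move 1: P1 pit0 -> P1=[0,4,4,3,4,4](0) P2=[5,3,4,3,3,5](0)
Move 2: P2 pit0 -> P1=[0,4,4,3,4,4](0) P2=[0,4,5,4,4,6](0)
Move 3: P1 pit2 -> P1=[0,4,0,4,5,5](1) P2=[0,4,5,4,4,6](0)
Move 4: P1 pit1 -> P1=[0,0,1,5,6,6](1) P2=[0,4,5,4,4,6](0)
Move 5: P1 pit5 -> P1=[0,0,1,5,6,0](2) P2=[1,5,6,5,5,6](0)
Move 6: P2 pit2 -> P1=[1,1,1,5,6,0](2) P2=[1,5,0,6,6,7](1)
Move 7: P1 pit0 -> P1=[0,2,1,5,6,0](2) P2=[1,5,0,6,6,7](1)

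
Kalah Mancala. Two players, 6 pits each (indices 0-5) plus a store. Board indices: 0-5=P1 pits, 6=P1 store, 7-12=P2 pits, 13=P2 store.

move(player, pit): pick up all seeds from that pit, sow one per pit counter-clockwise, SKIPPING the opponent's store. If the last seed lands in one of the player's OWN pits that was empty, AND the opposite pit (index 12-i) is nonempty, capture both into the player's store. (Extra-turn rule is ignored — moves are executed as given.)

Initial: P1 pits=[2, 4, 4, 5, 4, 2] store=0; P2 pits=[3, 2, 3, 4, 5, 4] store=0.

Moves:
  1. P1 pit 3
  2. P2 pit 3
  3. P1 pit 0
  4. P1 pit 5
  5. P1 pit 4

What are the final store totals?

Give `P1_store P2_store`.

Answer: 7 1

Derivation:
Move 1: P1 pit3 -> P1=[2,4,4,0,5,3](1) P2=[4,3,3,4,5,4](0)
Move 2: P2 pit3 -> P1=[3,4,4,0,5,3](1) P2=[4,3,3,0,6,5](1)
Move 3: P1 pit0 -> P1=[0,5,5,0,5,3](5) P2=[4,3,0,0,6,5](1)
Move 4: P1 pit5 -> P1=[0,5,5,0,5,0](6) P2=[5,4,0,0,6,5](1)
Move 5: P1 pit4 -> P1=[0,5,5,0,0,1](7) P2=[6,5,1,0,6,5](1)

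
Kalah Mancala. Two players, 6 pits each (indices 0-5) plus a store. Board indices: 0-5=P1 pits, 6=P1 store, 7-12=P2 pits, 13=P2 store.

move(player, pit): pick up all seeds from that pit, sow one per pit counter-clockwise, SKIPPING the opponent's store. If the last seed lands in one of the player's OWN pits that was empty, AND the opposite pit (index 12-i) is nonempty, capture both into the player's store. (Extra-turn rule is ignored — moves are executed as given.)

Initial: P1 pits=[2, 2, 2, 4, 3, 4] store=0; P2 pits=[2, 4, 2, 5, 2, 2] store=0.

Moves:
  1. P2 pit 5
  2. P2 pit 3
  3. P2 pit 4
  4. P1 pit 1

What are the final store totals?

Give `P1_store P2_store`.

Move 1: P2 pit5 -> P1=[3,2,2,4,3,4](0) P2=[2,4,2,5,2,0](1)
Move 2: P2 pit3 -> P1=[4,3,2,4,3,4](0) P2=[2,4,2,0,3,1](2)
Move 3: P2 pit4 -> P1=[5,3,2,4,3,4](0) P2=[2,4,2,0,0,2](3)
Move 4: P1 pit1 -> P1=[5,0,3,5,4,4](0) P2=[2,4,2,0,0,2](3)

Answer: 0 3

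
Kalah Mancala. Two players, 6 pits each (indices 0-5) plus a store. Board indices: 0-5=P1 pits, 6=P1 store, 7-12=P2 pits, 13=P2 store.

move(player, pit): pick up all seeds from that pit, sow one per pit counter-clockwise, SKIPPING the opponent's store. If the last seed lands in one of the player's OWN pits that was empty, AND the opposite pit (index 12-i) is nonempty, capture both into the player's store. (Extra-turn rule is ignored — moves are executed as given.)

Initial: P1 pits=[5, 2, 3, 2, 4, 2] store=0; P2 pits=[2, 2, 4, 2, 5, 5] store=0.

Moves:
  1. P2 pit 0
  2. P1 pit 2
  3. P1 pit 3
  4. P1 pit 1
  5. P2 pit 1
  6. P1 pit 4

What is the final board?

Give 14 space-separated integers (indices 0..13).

Answer: 5 0 1 0 0 5 8 1 1 2 4 6 5 0

Derivation:
Move 1: P2 pit0 -> P1=[5,2,3,2,4,2](0) P2=[0,3,5,2,5,5](0)
Move 2: P1 pit2 -> P1=[5,2,0,3,5,3](0) P2=[0,3,5,2,5,5](0)
Move 3: P1 pit3 -> P1=[5,2,0,0,6,4](1) P2=[0,3,5,2,5,5](0)
Move 4: P1 pit1 -> P1=[5,0,1,0,6,4](7) P2=[0,3,0,2,5,5](0)
Move 5: P2 pit1 -> P1=[5,0,1,0,6,4](7) P2=[0,0,1,3,6,5](0)
Move 6: P1 pit4 -> P1=[5,0,1,0,0,5](8) P2=[1,1,2,4,6,5](0)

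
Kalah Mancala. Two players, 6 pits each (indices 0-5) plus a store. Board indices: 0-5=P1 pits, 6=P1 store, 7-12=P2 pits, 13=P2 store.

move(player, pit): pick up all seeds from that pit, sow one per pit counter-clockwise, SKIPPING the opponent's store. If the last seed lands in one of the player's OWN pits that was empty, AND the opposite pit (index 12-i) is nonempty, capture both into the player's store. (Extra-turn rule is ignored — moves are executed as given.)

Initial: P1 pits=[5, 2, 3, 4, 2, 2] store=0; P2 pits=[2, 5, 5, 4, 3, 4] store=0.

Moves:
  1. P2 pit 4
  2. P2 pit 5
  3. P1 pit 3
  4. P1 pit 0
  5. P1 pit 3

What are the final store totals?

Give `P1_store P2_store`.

Answer: 2 2

Derivation:
Move 1: P2 pit4 -> P1=[6,2,3,4,2,2](0) P2=[2,5,5,4,0,5](1)
Move 2: P2 pit5 -> P1=[7,3,4,5,2,2](0) P2=[2,5,5,4,0,0](2)
Move 3: P1 pit3 -> P1=[7,3,4,0,3,3](1) P2=[3,6,5,4,0,0](2)
Move 4: P1 pit0 -> P1=[0,4,5,1,4,4](2) P2=[4,6,5,4,0,0](2)
Move 5: P1 pit3 -> P1=[0,4,5,0,5,4](2) P2=[4,6,5,4,0,0](2)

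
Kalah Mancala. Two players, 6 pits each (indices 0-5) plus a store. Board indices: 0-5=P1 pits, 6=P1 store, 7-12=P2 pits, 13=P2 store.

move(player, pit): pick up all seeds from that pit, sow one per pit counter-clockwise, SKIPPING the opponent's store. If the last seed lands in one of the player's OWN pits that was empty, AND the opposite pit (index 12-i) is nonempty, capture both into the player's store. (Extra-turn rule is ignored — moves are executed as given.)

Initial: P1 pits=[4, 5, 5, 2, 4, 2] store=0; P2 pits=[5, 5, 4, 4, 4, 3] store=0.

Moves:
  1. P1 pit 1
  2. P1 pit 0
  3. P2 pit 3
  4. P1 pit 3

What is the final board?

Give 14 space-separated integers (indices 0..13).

Move 1: P1 pit1 -> P1=[4,0,6,3,5,3](1) P2=[5,5,4,4,4,3](0)
Move 2: P1 pit0 -> P1=[0,1,7,4,6,3](1) P2=[5,5,4,4,4,3](0)
Move 3: P2 pit3 -> P1=[1,1,7,4,6,3](1) P2=[5,5,4,0,5,4](1)
Move 4: P1 pit3 -> P1=[1,1,7,0,7,4](2) P2=[6,5,4,0,5,4](1)

Answer: 1 1 7 0 7 4 2 6 5 4 0 5 4 1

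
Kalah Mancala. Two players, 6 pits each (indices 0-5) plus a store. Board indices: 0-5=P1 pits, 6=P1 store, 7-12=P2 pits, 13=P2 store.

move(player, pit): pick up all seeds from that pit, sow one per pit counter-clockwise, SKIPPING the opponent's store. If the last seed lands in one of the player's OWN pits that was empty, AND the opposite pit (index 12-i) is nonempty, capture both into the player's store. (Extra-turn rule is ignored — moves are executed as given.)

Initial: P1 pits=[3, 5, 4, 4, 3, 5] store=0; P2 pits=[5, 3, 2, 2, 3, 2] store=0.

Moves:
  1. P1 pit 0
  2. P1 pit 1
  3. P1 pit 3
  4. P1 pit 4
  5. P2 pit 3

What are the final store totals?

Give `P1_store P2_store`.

Move 1: P1 pit0 -> P1=[0,6,5,5,3,5](0) P2=[5,3,2,2,3,2](0)
Move 2: P1 pit1 -> P1=[0,0,6,6,4,6](1) P2=[6,3,2,2,3,2](0)
Move 3: P1 pit3 -> P1=[0,0,6,0,5,7](2) P2=[7,4,3,2,3,2](0)
Move 4: P1 pit4 -> P1=[0,0,6,0,0,8](3) P2=[8,5,4,2,3,2](0)
Move 5: P2 pit3 -> P1=[0,0,6,0,0,8](3) P2=[8,5,4,0,4,3](0)

Answer: 3 0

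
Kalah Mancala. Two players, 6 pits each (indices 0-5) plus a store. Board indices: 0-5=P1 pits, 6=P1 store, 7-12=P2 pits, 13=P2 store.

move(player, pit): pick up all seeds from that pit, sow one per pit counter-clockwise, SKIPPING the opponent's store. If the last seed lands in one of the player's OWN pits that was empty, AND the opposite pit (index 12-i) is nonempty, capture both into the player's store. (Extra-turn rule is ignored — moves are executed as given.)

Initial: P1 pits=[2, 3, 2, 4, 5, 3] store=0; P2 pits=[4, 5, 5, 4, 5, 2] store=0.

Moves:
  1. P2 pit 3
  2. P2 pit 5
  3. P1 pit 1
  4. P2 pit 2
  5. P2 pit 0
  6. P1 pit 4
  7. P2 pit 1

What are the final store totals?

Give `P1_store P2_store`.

Move 1: P2 pit3 -> P1=[3,3,2,4,5,3](0) P2=[4,5,5,0,6,3](1)
Move 2: P2 pit5 -> P1=[4,4,2,4,5,3](0) P2=[4,5,5,0,6,0](2)
Move 3: P1 pit1 -> P1=[4,0,3,5,6,4](0) P2=[4,5,5,0,6,0](2)
Move 4: P2 pit2 -> P1=[5,0,3,5,6,4](0) P2=[4,5,0,1,7,1](3)
Move 5: P2 pit0 -> P1=[5,0,3,5,6,4](0) P2=[0,6,1,2,8,1](3)
Move 6: P1 pit4 -> P1=[5,0,3,5,0,5](1) P2=[1,7,2,3,8,1](3)
Move 7: P2 pit1 -> P1=[6,1,3,5,0,5](1) P2=[1,0,3,4,9,2](4)

Answer: 1 4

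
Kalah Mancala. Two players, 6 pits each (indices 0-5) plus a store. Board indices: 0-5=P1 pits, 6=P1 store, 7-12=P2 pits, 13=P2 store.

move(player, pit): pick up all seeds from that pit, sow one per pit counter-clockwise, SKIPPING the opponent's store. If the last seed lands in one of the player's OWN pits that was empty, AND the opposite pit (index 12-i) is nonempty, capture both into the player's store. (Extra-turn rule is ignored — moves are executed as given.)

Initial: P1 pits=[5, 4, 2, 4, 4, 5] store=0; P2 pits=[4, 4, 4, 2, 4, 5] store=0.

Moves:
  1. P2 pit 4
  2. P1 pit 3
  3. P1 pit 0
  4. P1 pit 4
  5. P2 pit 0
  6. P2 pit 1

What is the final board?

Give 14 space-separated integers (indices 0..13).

Move 1: P2 pit4 -> P1=[6,5,2,4,4,5](0) P2=[4,4,4,2,0,6](1)
Move 2: P1 pit3 -> P1=[6,5,2,0,5,6](1) P2=[5,4,4,2,0,6](1)
Move 3: P1 pit0 -> P1=[0,6,3,1,6,7](2) P2=[5,4,4,2,0,6](1)
Move 4: P1 pit4 -> P1=[0,6,3,1,0,8](3) P2=[6,5,5,3,0,6](1)
Move 5: P2 pit0 -> P1=[0,6,3,1,0,8](3) P2=[0,6,6,4,1,7](2)
Move 6: P2 pit1 -> P1=[1,6,3,1,0,8](3) P2=[0,0,7,5,2,8](3)

Answer: 1 6 3 1 0 8 3 0 0 7 5 2 8 3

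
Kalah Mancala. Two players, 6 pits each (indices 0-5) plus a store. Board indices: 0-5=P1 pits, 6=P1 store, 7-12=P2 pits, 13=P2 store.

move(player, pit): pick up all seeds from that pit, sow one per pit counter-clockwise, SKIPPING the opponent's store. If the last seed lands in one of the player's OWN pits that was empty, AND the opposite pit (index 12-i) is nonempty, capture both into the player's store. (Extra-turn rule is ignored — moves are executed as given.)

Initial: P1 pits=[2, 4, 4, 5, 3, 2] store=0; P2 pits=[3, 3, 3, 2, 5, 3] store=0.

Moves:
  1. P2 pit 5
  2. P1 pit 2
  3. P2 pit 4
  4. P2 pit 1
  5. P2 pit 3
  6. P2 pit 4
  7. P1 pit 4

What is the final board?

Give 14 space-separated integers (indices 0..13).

Answer: 4 0 1 6 0 4 2 4 1 4 0 0 3 10

Derivation:
Move 1: P2 pit5 -> P1=[3,5,4,5,3,2](0) P2=[3,3,3,2,5,0](1)
Move 2: P1 pit2 -> P1=[3,5,0,6,4,3](1) P2=[3,3,3,2,5,0](1)
Move 3: P2 pit4 -> P1=[4,6,1,6,4,3](1) P2=[3,3,3,2,0,1](2)
Move 4: P2 pit1 -> P1=[4,0,1,6,4,3](1) P2=[3,0,4,3,0,1](9)
Move 5: P2 pit3 -> P1=[4,0,1,6,4,3](1) P2=[3,0,4,0,1,2](10)
Move 6: P2 pit4 -> P1=[4,0,1,6,4,3](1) P2=[3,0,4,0,0,3](10)
Move 7: P1 pit4 -> P1=[4,0,1,6,0,4](2) P2=[4,1,4,0,0,3](10)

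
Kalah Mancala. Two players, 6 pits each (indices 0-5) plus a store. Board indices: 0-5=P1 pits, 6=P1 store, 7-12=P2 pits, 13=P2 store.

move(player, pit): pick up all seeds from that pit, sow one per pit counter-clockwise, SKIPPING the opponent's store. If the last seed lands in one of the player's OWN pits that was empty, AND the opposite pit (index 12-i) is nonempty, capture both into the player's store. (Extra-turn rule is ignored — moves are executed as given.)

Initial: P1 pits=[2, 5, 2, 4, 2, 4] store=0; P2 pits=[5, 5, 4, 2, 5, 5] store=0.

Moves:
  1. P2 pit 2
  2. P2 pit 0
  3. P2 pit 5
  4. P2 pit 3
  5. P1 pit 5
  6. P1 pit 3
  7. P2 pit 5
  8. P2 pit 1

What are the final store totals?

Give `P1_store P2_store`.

Answer: 2 5

Derivation:
Move 1: P2 pit2 -> P1=[2,5,2,4,2,4](0) P2=[5,5,0,3,6,6](1)
Move 2: P2 pit0 -> P1=[2,5,2,4,2,4](0) P2=[0,6,1,4,7,7](1)
Move 3: P2 pit5 -> P1=[3,6,3,5,3,5](0) P2=[0,6,1,4,7,0](2)
Move 4: P2 pit3 -> P1=[4,6,3,5,3,5](0) P2=[0,6,1,0,8,1](3)
Move 5: P1 pit5 -> P1=[4,6,3,5,3,0](1) P2=[1,7,2,1,8,1](3)
Move 6: P1 pit3 -> P1=[4,6,3,0,4,1](2) P2=[2,8,2,1,8,1](3)
Move 7: P2 pit5 -> P1=[4,6,3,0,4,1](2) P2=[2,8,2,1,8,0](4)
Move 8: P2 pit1 -> P1=[5,7,4,0,4,1](2) P2=[2,0,3,2,9,1](5)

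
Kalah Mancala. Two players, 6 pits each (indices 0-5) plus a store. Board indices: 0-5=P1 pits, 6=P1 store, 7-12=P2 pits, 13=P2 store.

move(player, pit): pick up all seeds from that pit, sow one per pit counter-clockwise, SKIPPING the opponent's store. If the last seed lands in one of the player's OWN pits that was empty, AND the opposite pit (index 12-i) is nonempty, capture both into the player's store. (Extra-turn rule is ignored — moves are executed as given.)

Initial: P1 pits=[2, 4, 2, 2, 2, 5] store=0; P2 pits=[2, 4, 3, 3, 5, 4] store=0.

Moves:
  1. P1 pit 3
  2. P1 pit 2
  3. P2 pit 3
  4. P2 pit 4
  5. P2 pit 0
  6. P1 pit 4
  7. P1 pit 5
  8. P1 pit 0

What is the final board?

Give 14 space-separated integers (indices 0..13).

Move 1: P1 pit3 -> P1=[2,4,2,0,3,6](0) P2=[2,4,3,3,5,4](0)
Move 2: P1 pit2 -> P1=[2,4,0,1,4,6](0) P2=[2,4,3,3,5,4](0)
Move 3: P2 pit3 -> P1=[2,4,0,1,4,6](0) P2=[2,4,3,0,6,5](1)
Move 4: P2 pit4 -> P1=[3,5,1,2,4,6](0) P2=[2,4,3,0,0,6](2)
Move 5: P2 pit0 -> P1=[3,5,1,2,4,6](0) P2=[0,5,4,0,0,6](2)
Move 6: P1 pit4 -> P1=[3,5,1,2,0,7](1) P2=[1,6,4,0,0,6](2)
Move 7: P1 pit5 -> P1=[3,5,1,2,0,0](2) P2=[2,7,5,1,1,7](2)
Move 8: P1 pit0 -> P1=[0,6,2,3,0,0](2) P2=[2,7,5,1,1,7](2)

Answer: 0 6 2 3 0 0 2 2 7 5 1 1 7 2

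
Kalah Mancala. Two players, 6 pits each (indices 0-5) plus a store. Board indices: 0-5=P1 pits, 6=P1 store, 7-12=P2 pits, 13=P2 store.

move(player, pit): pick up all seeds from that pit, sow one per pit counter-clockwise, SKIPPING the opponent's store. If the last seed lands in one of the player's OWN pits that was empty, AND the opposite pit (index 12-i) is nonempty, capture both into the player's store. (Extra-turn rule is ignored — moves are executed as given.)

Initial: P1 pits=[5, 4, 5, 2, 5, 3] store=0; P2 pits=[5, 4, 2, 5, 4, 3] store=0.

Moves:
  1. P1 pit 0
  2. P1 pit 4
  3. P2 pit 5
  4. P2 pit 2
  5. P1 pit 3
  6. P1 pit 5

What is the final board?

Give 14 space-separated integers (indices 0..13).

Move 1: P1 pit0 -> P1=[0,5,6,3,6,4](0) P2=[5,4,2,5,4,3](0)
Move 2: P1 pit4 -> P1=[0,5,6,3,0,5](1) P2=[6,5,3,6,4,3](0)
Move 3: P2 pit5 -> P1=[1,6,6,3,0,5](1) P2=[6,5,3,6,4,0](1)
Move 4: P2 pit2 -> P1=[0,6,6,3,0,5](1) P2=[6,5,0,7,5,0](3)
Move 5: P1 pit3 -> P1=[0,6,6,0,1,6](2) P2=[6,5,0,7,5,0](3)
Move 6: P1 pit5 -> P1=[0,6,6,0,1,0](3) P2=[7,6,1,8,6,0](3)

Answer: 0 6 6 0 1 0 3 7 6 1 8 6 0 3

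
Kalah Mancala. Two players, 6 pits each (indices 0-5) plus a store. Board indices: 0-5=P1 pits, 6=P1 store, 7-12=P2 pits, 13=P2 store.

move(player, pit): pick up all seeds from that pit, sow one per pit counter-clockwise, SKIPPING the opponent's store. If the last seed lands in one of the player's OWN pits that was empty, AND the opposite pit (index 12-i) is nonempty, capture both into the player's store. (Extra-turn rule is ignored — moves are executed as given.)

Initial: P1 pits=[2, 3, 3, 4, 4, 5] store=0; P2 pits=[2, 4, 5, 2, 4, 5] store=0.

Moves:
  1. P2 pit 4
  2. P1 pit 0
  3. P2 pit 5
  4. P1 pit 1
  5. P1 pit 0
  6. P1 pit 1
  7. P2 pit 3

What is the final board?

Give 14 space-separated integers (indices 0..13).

Move 1: P2 pit4 -> P1=[3,4,3,4,4,5](0) P2=[2,4,5,2,0,6](1)
Move 2: P1 pit0 -> P1=[0,5,4,5,4,5](0) P2=[2,4,5,2,0,6](1)
Move 3: P2 pit5 -> P1=[1,6,5,6,5,5](0) P2=[2,4,5,2,0,0](2)
Move 4: P1 pit1 -> P1=[1,0,6,7,6,6](1) P2=[3,4,5,2,0,0](2)
Move 5: P1 pit0 -> P1=[0,1,6,7,6,6](1) P2=[3,4,5,2,0,0](2)
Move 6: P1 pit1 -> P1=[0,0,7,7,6,6](1) P2=[3,4,5,2,0,0](2)
Move 7: P2 pit3 -> P1=[0,0,7,7,6,6](1) P2=[3,4,5,0,1,1](2)

Answer: 0 0 7 7 6 6 1 3 4 5 0 1 1 2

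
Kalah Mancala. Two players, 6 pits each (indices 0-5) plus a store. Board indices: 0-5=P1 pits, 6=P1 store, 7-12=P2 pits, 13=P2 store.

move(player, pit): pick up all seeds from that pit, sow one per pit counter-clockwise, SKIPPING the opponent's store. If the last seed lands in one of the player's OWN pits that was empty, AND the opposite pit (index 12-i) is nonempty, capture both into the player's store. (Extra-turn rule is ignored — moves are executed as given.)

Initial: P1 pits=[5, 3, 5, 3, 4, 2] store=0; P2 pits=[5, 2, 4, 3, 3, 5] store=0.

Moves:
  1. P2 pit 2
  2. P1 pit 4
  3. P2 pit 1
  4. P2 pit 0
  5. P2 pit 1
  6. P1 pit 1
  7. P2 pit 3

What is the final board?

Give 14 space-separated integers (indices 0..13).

Answer: 6 1 7 4 1 3 1 0 0 3 0 7 8 3

Derivation:
Move 1: P2 pit2 -> P1=[5,3,5,3,4,2](0) P2=[5,2,0,4,4,6](1)
Move 2: P1 pit4 -> P1=[5,3,5,3,0,3](1) P2=[6,3,0,4,4,6](1)
Move 3: P2 pit1 -> P1=[5,3,5,3,0,3](1) P2=[6,0,1,5,5,6](1)
Move 4: P2 pit0 -> P1=[5,3,5,3,0,3](1) P2=[0,1,2,6,6,7](2)
Move 5: P2 pit1 -> P1=[5,3,5,3,0,3](1) P2=[0,0,3,6,6,7](2)
Move 6: P1 pit1 -> P1=[5,0,6,4,1,3](1) P2=[0,0,3,6,6,7](2)
Move 7: P2 pit3 -> P1=[6,1,7,4,1,3](1) P2=[0,0,3,0,7,8](3)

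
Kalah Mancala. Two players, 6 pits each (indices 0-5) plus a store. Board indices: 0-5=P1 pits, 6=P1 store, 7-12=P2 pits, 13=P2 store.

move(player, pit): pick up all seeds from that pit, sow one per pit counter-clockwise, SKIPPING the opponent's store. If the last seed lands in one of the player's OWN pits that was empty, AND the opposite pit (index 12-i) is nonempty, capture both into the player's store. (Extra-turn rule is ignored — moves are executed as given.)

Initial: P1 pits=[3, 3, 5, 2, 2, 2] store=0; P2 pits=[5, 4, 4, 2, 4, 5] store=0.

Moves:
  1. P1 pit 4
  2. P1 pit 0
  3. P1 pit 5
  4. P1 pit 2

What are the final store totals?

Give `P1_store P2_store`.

Move 1: P1 pit4 -> P1=[3,3,5,2,0,3](1) P2=[5,4,4,2,4,5](0)
Move 2: P1 pit0 -> P1=[0,4,6,3,0,3](1) P2=[5,4,4,2,4,5](0)
Move 3: P1 pit5 -> P1=[0,4,6,3,0,0](2) P2=[6,5,4,2,4,5](0)
Move 4: P1 pit2 -> P1=[0,4,0,4,1,1](3) P2=[7,6,4,2,4,5](0)

Answer: 3 0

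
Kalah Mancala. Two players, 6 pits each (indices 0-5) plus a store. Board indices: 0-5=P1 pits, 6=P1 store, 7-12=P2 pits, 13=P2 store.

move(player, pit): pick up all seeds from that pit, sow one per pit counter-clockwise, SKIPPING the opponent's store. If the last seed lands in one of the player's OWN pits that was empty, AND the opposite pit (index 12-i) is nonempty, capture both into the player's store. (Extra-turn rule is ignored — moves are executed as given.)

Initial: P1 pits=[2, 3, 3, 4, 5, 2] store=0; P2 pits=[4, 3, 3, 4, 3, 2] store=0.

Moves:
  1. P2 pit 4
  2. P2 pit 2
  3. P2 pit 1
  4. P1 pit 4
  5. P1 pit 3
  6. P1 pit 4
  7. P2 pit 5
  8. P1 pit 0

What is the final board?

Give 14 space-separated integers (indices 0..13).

Answer: 0 5 5 1 0 5 4 6 0 2 6 2 0 2

Derivation:
Move 1: P2 pit4 -> P1=[3,3,3,4,5,2](0) P2=[4,3,3,4,0,3](1)
Move 2: P2 pit2 -> P1=[3,3,3,4,5,2](0) P2=[4,3,0,5,1,4](1)
Move 3: P2 pit1 -> P1=[3,3,3,4,5,2](0) P2=[4,0,1,6,2,4](1)
Move 4: P1 pit4 -> P1=[3,3,3,4,0,3](1) P2=[5,1,2,6,2,4](1)
Move 5: P1 pit3 -> P1=[3,3,3,0,1,4](2) P2=[6,1,2,6,2,4](1)
Move 6: P1 pit4 -> P1=[3,3,3,0,0,5](2) P2=[6,1,2,6,2,4](1)
Move 7: P2 pit5 -> P1=[4,4,4,0,0,5](2) P2=[6,1,2,6,2,0](2)
Move 8: P1 pit0 -> P1=[0,5,5,1,0,5](4) P2=[6,0,2,6,2,0](2)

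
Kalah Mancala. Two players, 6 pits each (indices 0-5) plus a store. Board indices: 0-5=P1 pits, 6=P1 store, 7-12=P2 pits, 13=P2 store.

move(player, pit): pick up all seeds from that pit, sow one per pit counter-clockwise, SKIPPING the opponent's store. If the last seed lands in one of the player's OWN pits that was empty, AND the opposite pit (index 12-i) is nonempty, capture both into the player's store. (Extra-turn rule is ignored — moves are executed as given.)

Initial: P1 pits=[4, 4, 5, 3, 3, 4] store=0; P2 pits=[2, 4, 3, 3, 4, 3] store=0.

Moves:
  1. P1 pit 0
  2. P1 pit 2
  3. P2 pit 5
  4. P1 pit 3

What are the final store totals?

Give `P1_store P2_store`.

Move 1: P1 pit0 -> P1=[0,5,6,4,4,4](0) P2=[2,4,3,3,4,3](0)
Move 2: P1 pit2 -> P1=[0,5,0,5,5,5](1) P2=[3,5,3,3,4,3](0)
Move 3: P2 pit5 -> P1=[1,6,0,5,5,5](1) P2=[3,5,3,3,4,0](1)
Move 4: P1 pit3 -> P1=[1,6,0,0,6,6](2) P2=[4,6,3,3,4,0](1)

Answer: 2 1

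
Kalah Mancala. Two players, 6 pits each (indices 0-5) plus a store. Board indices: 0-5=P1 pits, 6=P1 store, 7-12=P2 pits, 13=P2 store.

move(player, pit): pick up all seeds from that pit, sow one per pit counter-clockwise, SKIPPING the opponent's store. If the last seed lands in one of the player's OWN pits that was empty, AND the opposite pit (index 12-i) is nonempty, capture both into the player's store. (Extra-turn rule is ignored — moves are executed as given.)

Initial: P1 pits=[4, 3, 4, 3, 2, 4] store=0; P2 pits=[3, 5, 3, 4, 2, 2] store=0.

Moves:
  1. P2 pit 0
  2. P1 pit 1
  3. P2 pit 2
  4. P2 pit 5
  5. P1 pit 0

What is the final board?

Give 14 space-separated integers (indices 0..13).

Answer: 0 2 6 5 4 5 0 0 6 0 6 3 0 2

Derivation:
Move 1: P2 pit0 -> P1=[4,3,4,3,2,4](0) P2=[0,6,4,5,2,2](0)
Move 2: P1 pit1 -> P1=[4,0,5,4,3,4](0) P2=[0,6,4,5,2,2](0)
Move 3: P2 pit2 -> P1=[4,0,5,4,3,4](0) P2=[0,6,0,6,3,3](1)
Move 4: P2 pit5 -> P1=[5,1,5,4,3,4](0) P2=[0,6,0,6,3,0](2)
Move 5: P1 pit0 -> P1=[0,2,6,5,4,5](0) P2=[0,6,0,6,3,0](2)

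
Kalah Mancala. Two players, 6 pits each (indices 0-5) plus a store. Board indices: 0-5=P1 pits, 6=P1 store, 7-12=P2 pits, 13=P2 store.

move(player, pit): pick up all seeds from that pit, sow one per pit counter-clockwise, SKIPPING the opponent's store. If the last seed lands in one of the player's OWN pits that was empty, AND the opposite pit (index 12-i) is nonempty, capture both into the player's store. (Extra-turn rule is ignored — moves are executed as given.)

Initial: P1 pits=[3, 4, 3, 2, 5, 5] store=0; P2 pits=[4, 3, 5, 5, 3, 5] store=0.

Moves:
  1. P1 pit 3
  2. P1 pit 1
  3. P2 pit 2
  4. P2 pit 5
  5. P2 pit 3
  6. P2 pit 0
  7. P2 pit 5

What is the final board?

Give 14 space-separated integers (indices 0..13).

Move 1: P1 pit3 -> P1=[3,4,3,0,6,6](0) P2=[4,3,5,5,3,5](0)
Move 2: P1 pit1 -> P1=[3,0,4,1,7,7](0) P2=[4,3,5,5,3,5](0)
Move 3: P2 pit2 -> P1=[4,0,4,1,7,7](0) P2=[4,3,0,6,4,6](1)
Move 4: P2 pit5 -> P1=[5,1,5,2,8,7](0) P2=[4,3,0,6,4,0](2)
Move 5: P2 pit3 -> P1=[6,2,6,2,8,7](0) P2=[4,3,0,0,5,1](3)
Move 6: P2 pit0 -> P1=[6,2,6,2,8,7](0) P2=[0,4,1,1,6,1](3)
Move 7: P2 pit5 -> P1=[6,2,6,2,8,7](0) P2=[0,4,1,1,6,0](4)

Answer: 6 2 6 2 8 7 0 0 4 1 1 6 0 4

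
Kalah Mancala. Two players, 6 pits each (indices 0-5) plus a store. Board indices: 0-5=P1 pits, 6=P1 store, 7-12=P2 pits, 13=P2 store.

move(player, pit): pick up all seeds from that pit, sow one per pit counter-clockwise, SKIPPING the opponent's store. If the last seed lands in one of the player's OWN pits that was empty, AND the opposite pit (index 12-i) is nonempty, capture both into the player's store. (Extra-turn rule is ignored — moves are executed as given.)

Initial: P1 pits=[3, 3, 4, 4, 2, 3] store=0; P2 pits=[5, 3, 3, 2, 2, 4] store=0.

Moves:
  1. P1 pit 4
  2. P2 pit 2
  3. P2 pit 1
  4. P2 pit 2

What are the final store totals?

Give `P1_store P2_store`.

Move 1: P1 pit4 -> P1=[3,3,4,4,0,4](1) P2=[5,3,3,2,2,4](0)
Move 2: P2 pit2 -> P1=[3,3,4,4,0,4](1) P2=[5,3,0,3,3,5](0)
Move 3: P2 pit1 -> P1=[3,3,4,4,0,4](1) P2=[5,0,1,4,4,5](0)
Move 4: P2 pit2 -> P1=[3,3,4,4,0,4](1) P2=[5,0,0,5,4,5](0)

Answer: 1 0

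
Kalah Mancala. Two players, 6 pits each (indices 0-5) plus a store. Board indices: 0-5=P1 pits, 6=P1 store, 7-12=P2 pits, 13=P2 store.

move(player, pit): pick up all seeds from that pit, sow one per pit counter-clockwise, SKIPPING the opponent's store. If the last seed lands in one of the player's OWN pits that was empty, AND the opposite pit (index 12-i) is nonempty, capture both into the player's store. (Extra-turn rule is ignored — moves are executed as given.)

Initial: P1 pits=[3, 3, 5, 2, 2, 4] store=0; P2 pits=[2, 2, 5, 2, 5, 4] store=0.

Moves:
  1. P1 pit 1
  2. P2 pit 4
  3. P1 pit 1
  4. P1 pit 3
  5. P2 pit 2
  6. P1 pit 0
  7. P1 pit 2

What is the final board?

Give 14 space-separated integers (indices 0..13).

Answer: 0 1 0 2 6 7 2 3 3 1 4 2 6 2

Derivation:
Move 1: P1 pit1 -> P1=[3,0,6,3,3,4](0) P2=[2,2,5,2,5,4](0)
Move 2: P2 pit4 -> P1=[4,1,7,3,3,4](0) P2=[2,2,5,2,0,5](1)
Move 3: P1 pit1 -> P1=[4,0,8,3,3,4](0) P2=[2,2,5,2,0,5](1)
Move 4: P1 pit3 -> P1=[4,0,8,0,4,5](1) P2=[2,2,5,2,0,5](1)
Move 5: P2 pit2 -> P1=[5,0,8,0,4,5](1) P2=[2,2,0,3,1,6](2)
Move 6: P1 pit0 -> P1=[0,1,9,1,5,6](1) P2=[2,2,0,3,1,6](2)
Move 7: P1 pit2 -> P1=[0,1,0,2,6,7](2) P2=[3,3,1,4,2,6](2)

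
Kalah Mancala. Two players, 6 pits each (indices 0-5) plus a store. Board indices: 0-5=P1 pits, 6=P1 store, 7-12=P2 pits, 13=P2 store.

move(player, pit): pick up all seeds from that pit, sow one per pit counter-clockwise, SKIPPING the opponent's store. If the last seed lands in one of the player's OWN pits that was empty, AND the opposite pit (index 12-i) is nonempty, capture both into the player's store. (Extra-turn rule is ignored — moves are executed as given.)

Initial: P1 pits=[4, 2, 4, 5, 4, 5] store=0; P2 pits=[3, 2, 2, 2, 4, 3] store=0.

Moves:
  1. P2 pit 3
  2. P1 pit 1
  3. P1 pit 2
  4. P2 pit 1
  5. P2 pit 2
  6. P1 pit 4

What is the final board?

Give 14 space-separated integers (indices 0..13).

Answer: 4 0 0 7 0 7 2 5 1 1 2 6 5 0

Derivation:
Move 1: P2 pit3 -> P1=[4,2,4,5,4,5](0) P2=[3,2,2,0,5,4](0)
Move 2: P1 pit1 -> P1=[4,0,5,6,4,5](0) P2=[3,2,2,0,5,4](0)
Move 3: P1 pit2 -> P1=[4,0,0,7,5,6](1) P2=[4,2,2,0,5,4](0)
Move 4: P2 pit1 -> P1=[4,0,0,7,5,6](1) P2=[4,0,3,1,5,4](0)
Move 5: P2 pit2 -> P1=[4,0,0,7,5,6](1) P2=[4,0,0,2,6,5](0)
Move 6: P1 pit4 -> P1=[4,0,0,7,0,7](2) P2=[5,1,1,2,6,5](0)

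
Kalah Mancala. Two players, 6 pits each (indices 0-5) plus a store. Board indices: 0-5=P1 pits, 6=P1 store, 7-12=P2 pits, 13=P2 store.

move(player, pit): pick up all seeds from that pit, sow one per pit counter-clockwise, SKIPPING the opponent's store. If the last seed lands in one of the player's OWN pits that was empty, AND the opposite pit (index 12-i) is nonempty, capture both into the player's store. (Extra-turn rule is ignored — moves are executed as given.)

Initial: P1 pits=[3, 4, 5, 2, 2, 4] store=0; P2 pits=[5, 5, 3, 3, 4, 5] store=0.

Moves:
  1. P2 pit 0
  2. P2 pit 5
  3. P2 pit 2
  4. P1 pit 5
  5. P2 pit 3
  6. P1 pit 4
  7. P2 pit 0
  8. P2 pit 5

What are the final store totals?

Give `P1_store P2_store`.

Answer: 2 4

Derivation:
Move 1: P2 pit0 -> P1=[3,4,5,2,2,4](0) P2=[0,6,4,4,5,6](0)
Move 2: P2 pit5 -> P1=[4,5,6,3,3,4](0) P2=[0,6,4,4,5,0](1)
Move 3: P2 pit2 -> P1=[4,5,6,3,3,4](0) P2=[0,6,0,5,6,1](2)
Move 4: P1 pit5 -> P1=[4,5,6,3,3,0](1) P2=[1,7,1,5,6,1](2)
Move 5: P2 pit3 -> P1=[5,6,6,3,3,0](1) P2=[1,7,1,0,7,2](3)
Move 6: P1 pit4 -> P1=[5,6,6,3,0,1](2) P2=[2,7,1,0,7,2](3)
Move 7: P2 pit0 -> P1=[5,6,6,3,0,1](2) P2=[0,8,2,0,7,2](3)
Move 8: P2 pit5 -> P1=[6,6,6,3,0,1](2) P2=[0,8,2,0,7,0](4)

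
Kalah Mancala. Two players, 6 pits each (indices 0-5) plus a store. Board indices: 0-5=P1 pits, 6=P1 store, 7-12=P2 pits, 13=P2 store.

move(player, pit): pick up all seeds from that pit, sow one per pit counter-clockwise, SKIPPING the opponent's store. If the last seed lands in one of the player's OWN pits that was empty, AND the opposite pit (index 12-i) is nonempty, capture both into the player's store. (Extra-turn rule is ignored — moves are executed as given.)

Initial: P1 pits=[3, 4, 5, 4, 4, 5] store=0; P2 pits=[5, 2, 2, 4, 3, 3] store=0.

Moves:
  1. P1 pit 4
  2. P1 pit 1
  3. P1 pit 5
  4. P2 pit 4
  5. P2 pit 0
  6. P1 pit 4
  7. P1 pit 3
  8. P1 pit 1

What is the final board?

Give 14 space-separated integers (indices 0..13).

Answer: 5 0 7 0 1 2 3 1 6 4 6 1 6 2

Derivation:
Move 1: P1 pit4 -> P1=[3,4,5,4,0,6](1) P2=[6,3,2,4,3,3](0)
Move 2: P1 pit1 -> P1=[3,0,6,5,1,7](1) P2=[6,3,2,4,3,3](0)
Move 3: P1 pit5 -> P1=[3,0,6,5,1,0](2) P2=[7,4,3,5,4,4](0)
Move 4: P2 pit4 -> P1=[4,1,6,5,1,0](2) P2=[7,4,3,5,0,5](1)
Move 5: P2 pit0 -> P1=[5,1,6,5,1,0](2) P2=[0,5,4,6,1,6](2)
Move 6: P1 pit4 -> P1=[5,1,6,5,0,1](2) P2=[0,5,4,6,1,6](2)
Move 7: P1 pit3 -> P1=[5,1,6,0,1,2](3) P2=[1,6,4,6,1,6](2)
Move 8: P1 pit1 -> P1=[5,0,7,0,1,2](3) P2=[1,6,4,6,1,6](2)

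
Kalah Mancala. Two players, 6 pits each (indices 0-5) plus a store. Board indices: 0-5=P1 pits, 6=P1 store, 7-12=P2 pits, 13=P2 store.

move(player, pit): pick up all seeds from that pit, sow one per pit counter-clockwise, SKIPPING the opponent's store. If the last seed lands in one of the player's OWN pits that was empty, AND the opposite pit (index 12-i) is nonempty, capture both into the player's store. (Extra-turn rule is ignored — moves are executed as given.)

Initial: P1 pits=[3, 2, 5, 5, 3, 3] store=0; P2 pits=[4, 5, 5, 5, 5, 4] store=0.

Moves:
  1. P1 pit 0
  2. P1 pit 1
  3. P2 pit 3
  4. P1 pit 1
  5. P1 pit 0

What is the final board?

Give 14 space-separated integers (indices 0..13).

Answer: 0 0 8 7 4 3 7 4 5 5 0 0 5 1

Derivation:
Move 1: P1 pit0 -> P1=[0,3,6,6,3,3](0) P2=[4,5,5,5,5,4](0)
Move 2: P1 pit1 -> P1=[0,0,7,7,4,3](0) P2=[4,5,5,5,5,4](0)
Move 3: P2 pit3 -> P1=[1,1,7,7,4,3](0) P2=[4,5,5,0,6,5](1)
Move 4: P1 pit1 -> P1=[1,0,8,7,4,3](0) P2=[4,5,5,0,6,5](1)
Move 5: P1 pit0 -> P1=[0,0,8,7,4,3](7) P2=[4,5,5,0,0,5](1)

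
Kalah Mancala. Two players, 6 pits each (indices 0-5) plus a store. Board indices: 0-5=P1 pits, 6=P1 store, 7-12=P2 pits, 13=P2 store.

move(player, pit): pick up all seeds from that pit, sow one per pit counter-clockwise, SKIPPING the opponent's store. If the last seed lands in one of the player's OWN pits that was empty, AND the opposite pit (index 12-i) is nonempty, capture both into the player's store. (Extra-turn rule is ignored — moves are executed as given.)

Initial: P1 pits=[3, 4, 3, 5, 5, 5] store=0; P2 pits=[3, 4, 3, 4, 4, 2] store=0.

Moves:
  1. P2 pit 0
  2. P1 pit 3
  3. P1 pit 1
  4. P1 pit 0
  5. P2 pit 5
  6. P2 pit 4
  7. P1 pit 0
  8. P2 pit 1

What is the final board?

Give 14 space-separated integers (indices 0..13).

Move 1: P2 pit0 -> P1=[3,4,3,5,5,5](0) P2=[0,5,4,5,4,2](0)
Move 2: P1 pit3 -> P1=[3,4,3,0,6,6](1) P2=[1,6,4,5,4,2](0)
Move 3: P1 pit1 -> P1=[3,0,4,1,7,7](1) P2=[1,6,4,5,4,2](0)
Move 4: P1 pit0 -> P1=[0,1,5,2,7,7](1) P2=[1,6,4,5,4,2](0)
Move 5: P2 pit5 -> P1=[1,1,5,2,7,7](1) P2=[1,6,4,5,4,0](1)
Move 6: P2 pit4 -> P1=[2,2,5,2,7,7](1) P2=[1,6,4,5,0,1](2)
Move 7: P1 pit0 -> P1=[0,3,6,2,7,7](1) P2=[1,6,4,5,0,1](2)
Move 8: P2 pit1 -> P1=[1,3,6,2,7,7](1) P2=[1,0,5,6,1,2](3)

Answer: 1 3 6 2 7 7 1 1 0 5 6 1 2 3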